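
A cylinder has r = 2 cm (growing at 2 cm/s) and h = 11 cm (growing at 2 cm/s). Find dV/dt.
96π cm³/s

V = πr²h
dV/dt = 2πrh·dr/dt + πr²·dh/dt
= 2π(2)(11)(2) + π(2)²(2)
= 96π cm³/s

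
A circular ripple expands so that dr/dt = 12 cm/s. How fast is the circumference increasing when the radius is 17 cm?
24π cm/s

C = 2πr
dC/dt = 2π · dr/dt = 2π · 12 = 24π cm/s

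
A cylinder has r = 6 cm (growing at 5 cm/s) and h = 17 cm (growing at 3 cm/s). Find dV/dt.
1128π cm³/s

V = πr²h
dV/dt = 2πrh·dr/dt + πr²·dh/dt
= 2π(6)(17)(5) + π(6)²(3)
= 1128π cm³/s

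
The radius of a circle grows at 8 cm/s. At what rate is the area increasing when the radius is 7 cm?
112π cm²/s

A = πr²
dA/dt = 2πr · dr/dt = 2π(7)(8) = 112π cm²/s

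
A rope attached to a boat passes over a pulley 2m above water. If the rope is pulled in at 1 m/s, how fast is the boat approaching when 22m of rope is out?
11√30/60 ≈ 1.004 m/s

rope² = x² + 2²
x = √(22² - 2²) = 4√30
dx/dt = (rope/x) · d(rope)/dt = (22/(4√30)) · (-1) = -11√30/60 m/s
The boat approaches at 11√30/60 ≈ 1.004 m/s.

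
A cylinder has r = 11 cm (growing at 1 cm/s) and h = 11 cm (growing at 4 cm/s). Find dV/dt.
726π cm³/s

V = πr²h
dV/dt = 2πrh·dr/dt + πr²·dh/dt
= 2π(11)(11)(1) + π(11)²(4)
= 726π cm³/s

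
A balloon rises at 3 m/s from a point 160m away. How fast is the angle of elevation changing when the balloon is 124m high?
0.011714 rad/s

tan(θ) = y/160
sec²(θ) · dθ/dt = (1/160) · dy/dt
dθ/dt = cos²(θ)/160 · 3 = 160/(160² + 124²) · 3
dθ/dt = 0.011714 rad/s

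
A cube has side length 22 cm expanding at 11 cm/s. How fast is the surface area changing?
2904 cm²/s

A = 6s²
dA/dt = 12s · ds/dt = 12·22·11 = 2904 cm²/s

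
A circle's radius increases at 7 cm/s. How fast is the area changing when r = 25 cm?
350π cm²/s

A = πr²
dA/dt = 2πr · dr/dt = 2π(25)(7) = 350π cm²/s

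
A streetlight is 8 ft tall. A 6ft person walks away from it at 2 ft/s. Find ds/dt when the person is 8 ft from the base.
6 ft/s

By similar triangles: 8/(x+s) = 6/s
Solving: s = 6x/2
ds/dt = 6/2 · dx/dt = 3 · 2 = 6 ft/s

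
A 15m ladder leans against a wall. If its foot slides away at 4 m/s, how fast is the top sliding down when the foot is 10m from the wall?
8√5/5 ≈ 3.578 m/s

x² + y² = 15²
2x·dx/dt + 2y·dy/dt = 0
dy/dt = -x/y · dx/dt = -10/(5√5) · 4 = -8√5/5 m/s
The top is descending at 8√5/5 ≈ 3.578 m/s.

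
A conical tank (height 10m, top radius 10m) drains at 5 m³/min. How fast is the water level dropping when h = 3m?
5/(9π) ≈ 0.1768 m/min

r/h = 10/10, so r = h
V = (1/3)πr²h = (1/3)π(h)²h = (1/3)πh³
dV/dh = πh²
dh/dt = (dV/dt)/(dV/dh) = -5/(π·3²) = -5/(9π) m/min
The level is dropping at 5/(9π) ≈ 0.1768 m/min.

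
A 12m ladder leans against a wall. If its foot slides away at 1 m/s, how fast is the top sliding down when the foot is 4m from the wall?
√2/4 ≈ 0.3536 m/s

x² + y² = 12²
2x·dx/dt + 2y·dy/dt = 0
dy/dt = -x/y · dx/dt = -4/(8√2) · 1 = -√2/4 m/s
The top is descending at √2/4 ≈ 0.3536 m/s.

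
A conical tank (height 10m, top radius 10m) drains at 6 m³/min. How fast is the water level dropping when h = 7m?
6/(49π) ≈ 0.03898 m/min

r/h = 10/10, so r = h
V = (1/3)πr²h = (1/3)π(h)²h = (1/3)πh³
dV/dh = πh²
dh/dt = (dV/dt)/(dV/dh) = -6/(π·7²) = -6/(49π) m/min
The level is dropping at 6/(49π) ≈ 0.03898 m/min.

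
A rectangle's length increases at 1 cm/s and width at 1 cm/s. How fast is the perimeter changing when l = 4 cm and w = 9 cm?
4 cm/s

P = 2(l + w)
dP/dt = 2(dl/dt + dw/dt) = 2(1 + 1) = 4 cm/s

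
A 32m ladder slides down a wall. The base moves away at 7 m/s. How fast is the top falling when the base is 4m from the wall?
√7/3 ≈ 0.8819 m/s

x² + y² = 32²
2x·dx/dt + 2y·dy/dt = 0
dy/dt = -x/y · dx/dt = -4/(12√7) · 7 = -√7/3 m/s
The top is descending at √7/3 ≈ 0.8819 m/s.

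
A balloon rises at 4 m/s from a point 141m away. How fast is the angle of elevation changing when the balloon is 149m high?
0.013402 rad/s

tan(θ) = y/141
sec²(θ) · dθ/dt = (1/141) · dy/dt
dθ/dt = cos²(θ)/141 · 4 = 141/(141² + 149²) · 4
dθ/dt = 0.013402 rad/s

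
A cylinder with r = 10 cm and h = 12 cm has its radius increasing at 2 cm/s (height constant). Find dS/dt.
128π cm²/s

S = 2πrh + 2πr² (lateral + bases)
dS/dt = (2πh + 4πr)·dr/dt = (2π·12 + 4π·10)·2
= 128π cm²/s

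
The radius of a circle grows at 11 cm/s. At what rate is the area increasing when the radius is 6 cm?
132π cm²/s

A = πr²
dA/dt = 2πr · dr/dt = 2π(6)(11) = 132π cm²/s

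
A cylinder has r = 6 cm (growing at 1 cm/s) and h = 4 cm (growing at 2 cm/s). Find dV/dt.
120π cm³/s

V = πr²h
dV/dt = 2πrh·dr/dt + πr²·dh/dt
= 2π(6)(4)(1) + π(6)²(2)
= 120π cm³/s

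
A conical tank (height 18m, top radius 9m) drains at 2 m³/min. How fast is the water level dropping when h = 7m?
8/(49π) ≈ 0.05197 m/min

r/h = 9/18, so r = (1/2)h
V = (1/3)πr²h = (1/3)π((1/2)h)²h = (1/12)πh³
dV/dh = (1/4)πh²
dh/dt = (dV/dt)/(dV/dh) = -2/((1/4)π·7²) = -8/(49π) m/min
The level is dropping at 8/(49π) ≈ 0.05197 m/min.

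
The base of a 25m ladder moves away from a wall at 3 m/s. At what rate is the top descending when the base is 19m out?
19√66/44 ≈ 3.508 m/s

x² + y² = 25²
2x·dx/dt + 2y·dy/dt = 0
dy/dt = -x/y · dx/dt = -19/(2√66) · 3 = -19√66/44 m/s
The top is descending at 19√66/44 ≈ 3.508 m/s.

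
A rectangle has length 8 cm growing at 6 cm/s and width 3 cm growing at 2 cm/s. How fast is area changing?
34 cm²/s

A = lw
dA/dt = w·dl/dt + l·dw/dt = 3·6 + 8·2 = 34 cm²/s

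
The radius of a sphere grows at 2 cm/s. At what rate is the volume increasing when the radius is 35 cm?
9800π cm³/s

V = (4/3)πr³
dV/dt = dV/dr · dr/dt = 4πr² · 2
At r = 35: dV/dt = 9800π cm³/s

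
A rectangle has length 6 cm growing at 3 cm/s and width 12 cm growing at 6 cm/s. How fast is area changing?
72 cm²/s

A = lw
dA/dt = w·dl/dt + l·dw/dt = 12·3 + 6·6 = 72 cm²/s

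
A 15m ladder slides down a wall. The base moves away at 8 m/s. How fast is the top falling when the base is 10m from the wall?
16√5/5 ≈ 7.155 m/s

x² + y² = 15²
2x·dx/dt + 2y·dy/dt = 0
dy/dt = -x/y · dx/dt = -10/(5√5) · 8 = -16√5/5 m/s
The top is descending at 16√5/5 ≈ 7.155 m/s.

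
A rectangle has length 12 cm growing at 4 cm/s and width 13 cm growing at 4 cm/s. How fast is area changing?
100 cm²/s

A = lw
dA/dt = w·dl/dt + l·dw/dt = 13·4 + 12·4 = 100 cm²/s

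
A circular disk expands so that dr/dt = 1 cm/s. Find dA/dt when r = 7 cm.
14π cm²/s

A = πr²
dA/dt = 2πr · dr/dt = 2π(7)(1) = 14π cm²/s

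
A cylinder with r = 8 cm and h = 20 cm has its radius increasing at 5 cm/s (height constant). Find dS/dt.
360π cm²/s

S = 2πrh + 2πr² (lateral + bases)
dS/dt = (2πh + 4πr)·dr/dt = (2π·20 + 4π·8)·5
= 360π cm²/s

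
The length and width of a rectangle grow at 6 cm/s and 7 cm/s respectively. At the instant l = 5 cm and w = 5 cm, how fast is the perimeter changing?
26 cm/s

P = 2(l + w)
dP/dt = 2(dl/dt + dw/dt) = 2(6 + 7) = 26 cm/s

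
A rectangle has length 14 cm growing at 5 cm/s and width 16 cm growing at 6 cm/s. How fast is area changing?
164 cm²/s

A = lw
dA/dt = w·dl/dt + l·dw/dt = 16·5 + 14·6 = 164 cm²/s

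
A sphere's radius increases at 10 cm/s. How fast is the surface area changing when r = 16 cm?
1280π cm²/s

S = 4πr²
dS/dt = dS/dr · dr/dt = 8πr · 10
At r = 16: dS/dt = 1280π cm²/s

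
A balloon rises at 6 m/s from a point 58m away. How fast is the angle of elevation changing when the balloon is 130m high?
0.017173 rad/s

tan(θ) = y/58
sec²(θ) · dθ/dt = (1/58) · dy/dt
dθ/dt = cos²(θ)/58 · 6 = 58/(58² + 130²) · 6
dθ/dt = 0.017173 rad/s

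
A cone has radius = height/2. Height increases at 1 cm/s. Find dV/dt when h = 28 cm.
196π cm³/s

V = (1/3)π(h/2)²h = πh³/12
dV/dt = πh²/4 · 1
At h = 28: dV/dt = 196π cm³/s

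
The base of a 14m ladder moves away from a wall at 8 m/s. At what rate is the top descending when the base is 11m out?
88√3/15 ≈ 10.16 m/s

x² + y² = 14²
2x·dx/dt + 2y·dy/dt = 0
dy/dt = -x/y · dx/dt = -11/(5√3) · 8 = -88√3/15 m/s
The top is descending at 88√3/15 ≈ 10.16 m/s.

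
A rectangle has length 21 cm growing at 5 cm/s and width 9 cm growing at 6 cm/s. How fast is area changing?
171 cm²/s

A = lw
dA/dt = w·dl/dt + l·dw/dt = 9·5 + 21·6 = 171 cm²/s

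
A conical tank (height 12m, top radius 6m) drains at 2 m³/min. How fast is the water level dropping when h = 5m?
8/(25π) ≈ 0.1019 m/min

r/h = 6/12, so r = (1/2)h
V = (1/3)πr²h = (1/3)π((1/2)h)²h = (1/12)πh³
dV/dh = (1/4)πh²
dh/dt = (dV/dt)/(dV/dh) = -2/((1/4)π·5²) = -8/(25π) m/min
The level is dropping at 8/(25π) ≈ 0.1019 m/min.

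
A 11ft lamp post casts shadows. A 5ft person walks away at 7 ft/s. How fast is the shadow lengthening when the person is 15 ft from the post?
35/6 ft/s

By similar triangles: 11/(x+s) = 5/s
Solving: s = 5x/6
ds/dt = 5/6 · dx/dt = 5/6 · 7 = 35/6 ft/s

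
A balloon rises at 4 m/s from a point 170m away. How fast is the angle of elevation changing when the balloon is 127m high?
0.015101 rad/s

tan(θ) = y/170
sec²(θ) · dθ/dt = (1/170) · dy/dt
dθ/dt = cos²(θ)/170 · 4 = 170/(170² + 127²) · 4
dθ/dt = 0.015101 rad/s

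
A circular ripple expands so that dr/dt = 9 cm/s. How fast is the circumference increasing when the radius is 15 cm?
18π cm/s

C = 2πr
dC/dt = 2π · dr/dt = 2π · 9 = 18π cm/s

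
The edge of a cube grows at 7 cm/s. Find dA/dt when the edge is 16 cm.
1344 cm²/s

A = 6s²
dA/dt = 12s · ds/dt = 12·16·7 = 1344 cm²/s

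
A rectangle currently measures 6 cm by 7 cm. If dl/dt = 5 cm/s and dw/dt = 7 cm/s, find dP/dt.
24 cm/s

P = 2(l + w)
dP/dt = 2(dl/dt + dw/dt) = 2(5 + 7) = 24 cm/s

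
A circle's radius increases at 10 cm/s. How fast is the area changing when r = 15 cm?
300π cm²/s

A = πr²
dA/dt = 2πr · dr/dt = 2π(15)(10) = 300π cm²/s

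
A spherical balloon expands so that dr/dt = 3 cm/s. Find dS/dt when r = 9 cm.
216π cm²/s

S = 4πr²
dS/dt = dS/dr · dr/dt = 8πr · 3
At r = 9: dS/dt = 216π cm²/s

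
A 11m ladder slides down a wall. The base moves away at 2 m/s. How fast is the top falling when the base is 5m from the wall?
5√6/12 ≈ 1.021 m/s

x² + y² = 11²
2x·dx/dt + 2y·dy/dt = 0
dy/dt = -x/y · dx/dt = -5/(4√6) · 2 = -5√6/12 m/s
The top is descending at 5√6/12 ≈ 1.021 m/s.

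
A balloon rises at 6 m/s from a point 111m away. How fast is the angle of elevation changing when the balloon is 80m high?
0.035575 rad/s

tan(θ) = y/111
sec²(θ) · dθ/dt = (1/111) · dy/dt
dθ/dt = cos²(θ)/111 · 6 = 111/(111² + 80²) · 6
dθ/dt = 0.035575 rad/s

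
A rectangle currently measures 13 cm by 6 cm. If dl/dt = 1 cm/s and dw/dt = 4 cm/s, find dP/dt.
10 cm/s

P = 2(l + w)
dP/dt = 2(dl/dt + dw/dt) = 2(1 + 4) = 10 cm/s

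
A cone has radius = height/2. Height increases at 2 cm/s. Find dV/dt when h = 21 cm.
441π/2 cm³/s

V = (1/3)π(h/2)²h = πh³/12
dV/dt = πh²/4 · 2
At h = 21: dV/dt = 441π/2 cm³/s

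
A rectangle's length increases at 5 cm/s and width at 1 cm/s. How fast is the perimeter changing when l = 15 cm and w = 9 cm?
12 cm/s

P = 2(l + w)
dP/dt = 2(dl/dt + dw/dt) = 2(5 + 1) = 12 cm/s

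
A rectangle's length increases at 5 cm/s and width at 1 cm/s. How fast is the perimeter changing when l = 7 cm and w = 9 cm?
12 cm/s

P = 2(l + w)
dP/dt = 2(dl/dt + dw/dt) = 2(5 + 1) = 12 cm/s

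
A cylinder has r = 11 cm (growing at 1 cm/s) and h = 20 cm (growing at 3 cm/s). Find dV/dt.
803π cm³/s

V = πr²h
dV/dt = 2πrh·dr/dt + πr²·dh/dt
= 2π(11)(20)(1) + π(11)²(3)
= 803π cm³/s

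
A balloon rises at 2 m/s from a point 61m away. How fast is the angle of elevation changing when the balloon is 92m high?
0.010012 rad/s

tan(θ) = y/61
sec²(θ) · dθ/dt = (1/61) · dy/dt
dθ/dt = cos²(θ)/61 · 2 = 61/(61² + 92²) · 2
dθ/dt = 0.010012 rad/s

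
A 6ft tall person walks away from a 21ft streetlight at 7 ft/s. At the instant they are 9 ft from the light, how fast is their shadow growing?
14/5 ft/s

By similar triangles: 21/(x+s) = 6/s
Solving: s = 6x/15
ds/dt = 6/15 · dx/dt = 2/5 · 7 = 14/5 ft/s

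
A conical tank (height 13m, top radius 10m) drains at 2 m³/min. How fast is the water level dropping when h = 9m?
169/(4050π) ≈ 0.01328 m/min

r/h = 10/13, so r = (10/13)h
V = (1/3)πr²h = (1/3)π((10/13)h)²h = (100/507)πh³
dV/dh = (100/169)πh²
dh/dt = (dV/dt)/(dV/dh) = -2/((100/169)π·9²) = -169/(4050π) m/min
The level is dropping at 169/(4050π) ≈ 0.01328 m/min.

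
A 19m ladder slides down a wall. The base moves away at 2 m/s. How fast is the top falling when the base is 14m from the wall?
28√165/165 ≈ 2.18 m/s

x² + y² = 19²
2x·dx/dt + 2y·dy/dt = 0
dy/dt = -x/y · dx/dt = -14/√165 · 2 = -28√165/165 m/s
The top is descending at 28√165/165 ≈ 2.18 m/s.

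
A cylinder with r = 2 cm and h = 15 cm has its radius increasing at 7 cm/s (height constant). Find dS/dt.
266π cm²/s

S = 2πrh + 2πr² (lateral + bases)
dS/dt = (2πh + 4πr)·dr/dt = (2π·15 + 4π·2)·7
= 266π cm²/s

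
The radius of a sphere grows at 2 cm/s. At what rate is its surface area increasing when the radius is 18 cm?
288π cm²/s

S = 4πr²
dS/dt = dS/dr · dr/dt = 8πr · 2
At r = 18: dS/dt = 288π cm²/s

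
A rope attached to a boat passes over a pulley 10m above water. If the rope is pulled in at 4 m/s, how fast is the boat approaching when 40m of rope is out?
16√15/15 ≈ 4.131 m/s

rope² = x² + 10²
x = √(40² - 10²) = 10√15
dx/dt = (rope/x) · d(rope)/dt = (40/(10√15)) · (-4) = -16√15/15 m/s
The boat approaches at 16√15/15 ≈ 4.131 m/s.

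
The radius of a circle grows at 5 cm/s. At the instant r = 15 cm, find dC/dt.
10π cm/s

C = 2πr
dC/dt = 2π · dr/dt = 2π · 5 = 10π cm/s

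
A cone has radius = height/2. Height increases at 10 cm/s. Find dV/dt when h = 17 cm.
1445π/2 cm³/s

V = (1/3)π(h/2)²h = πh³/12
dV/dt = πh²/4 · 10
At h = 17: dV/dt = 1445π/2 cm³/s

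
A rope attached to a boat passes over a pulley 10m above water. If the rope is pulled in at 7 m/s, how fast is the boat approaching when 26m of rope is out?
91/12 ≈ 7.583 m/s

rope² = x² + 10²
x = √(26² - 10²) = 24
dx/dt = (rope/x) · d(rope)/dt = (26/24) · (-7) = -91/12 m/s
The boat approaches at 91/12 ≈ 7.583 m/s.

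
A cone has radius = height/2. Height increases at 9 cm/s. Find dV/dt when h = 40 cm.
3600π cm³/s

V = (1/3)π(h/2)²h = πh³/12
dV/dt = πh²/4 · 9
At h = 40: dV/dt = 3600π cm³/s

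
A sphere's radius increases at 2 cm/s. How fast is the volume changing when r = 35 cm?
9800π cm³/s

V = (4/3)πr³
dV/dt = dV/dr · dr/dt = 4πr² · 2
At r = 35: dV/dt = 9800π cm³/s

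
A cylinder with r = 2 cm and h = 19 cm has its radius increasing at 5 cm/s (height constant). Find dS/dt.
230π cm²/s

S = 2πrh + 2πr² (lateral + bases)
dS/dt = (2πh + 4πr)·dr/dt = (2π·19 + 4π·2)·5
= 230π cm²/s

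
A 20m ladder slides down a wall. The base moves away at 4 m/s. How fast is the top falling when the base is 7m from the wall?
28√39/117 ≈ 1.495 m/s

x² + y² = 20²
2x·dx/dt + 2y·dy/dt = 0
dy/dt = -x/y · dx/dt = -7/(3√39) · 4 = -28√39/117 m/s
The top is descending at 28√39/117 ≈ 1.495 m/s.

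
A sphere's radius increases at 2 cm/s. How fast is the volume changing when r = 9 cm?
648π cm³/s

V = (4/3)πr³
dV/dt = dV/dr · dr/dt = 4πr² · 2
At r = 9: dV/dt = 648π cm³/s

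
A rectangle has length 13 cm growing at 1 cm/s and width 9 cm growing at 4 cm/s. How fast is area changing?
61 cm²/s

A = lw
dA/dt = w·dl/dt + l·dw/dt = 9·1 + 13·4 = 61 cm²/s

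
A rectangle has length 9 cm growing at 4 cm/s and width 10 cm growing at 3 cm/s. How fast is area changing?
67 cm²/s

A = lw
dA/dt = w·dl/dt + l·dw/dt = 10·4 + 9·3 = 67 cm²/s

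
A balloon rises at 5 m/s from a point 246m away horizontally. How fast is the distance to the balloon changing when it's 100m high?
250√61/1037 ≈ 1.883 m/s

z² = 246² + y²
z = √(246² + 100²) = 34√61
dz/dt = y/z · dy/dt = 100/(34√61) · 5 = 250√61/1037 ≈ 1.883 m/s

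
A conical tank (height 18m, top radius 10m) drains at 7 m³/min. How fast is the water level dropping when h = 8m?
567/(1600π) ≈ 0.1128 m/min

r/h = 10/18, so r = (5/9)h
V = (1/3)πr²h = (1/3)π((5/9)h)²h = (25/243)πh³
dV/dh = (25/81)πh²
dh/dt = (dV/dt)/(dV/dh) = -7/((25/81)π·8²) = -567/(1600π) m/min
The level is dropping at 567/(1600π) ≈ 0.1128 m/min.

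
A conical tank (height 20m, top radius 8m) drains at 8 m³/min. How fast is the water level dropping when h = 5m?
2/π ≈ 0.6366 m/min

r/h = 8/20, so r = (2/5)h
V = (1/3)πr²h = (1/3)π((2/5)h)²h = (4/75)πh³
dV/dh = (4/25)πh²
dh/dt = (dV/dt)/(dV/dh) = -8/((4/25)π·5²) = -2/π m/min
The level is dropping at 2/π ≈ 0.6366 m/min.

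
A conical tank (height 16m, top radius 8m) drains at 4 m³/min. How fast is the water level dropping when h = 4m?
1/π ≈ 0.3183 m/min

r/h = 8/16, so r = (1/2)h
V = (1/3)πr²h = (1/3)π((1/2)h)²h = (1/12)πh³
dV/dh = (1/4)πh²
dh/dt = (dV/dt)/(dV/dh) = -4/((1/4)π·4²) = -1/π m/min
The level is dropping at 1/π ≈ 0.3183 m/min.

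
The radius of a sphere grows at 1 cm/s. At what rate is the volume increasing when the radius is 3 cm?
36π cm³/s

V = (4/3)πr³
dV/dt = dV/dr · dr/dt = 4πr² · 1
At r = 3: dV/dt = 36π cm³/s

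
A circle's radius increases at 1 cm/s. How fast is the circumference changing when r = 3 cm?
2π cm/s

C = 2πr
dC/dt = 2π · dr/dt = 2π · 1 = 2π cm/s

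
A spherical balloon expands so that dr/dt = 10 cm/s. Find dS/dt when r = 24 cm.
1920π cm²/s

S = 4πr²
dS/dt = dS/dr · dr/dt = 8πr · 10
At r = 24: dS/dt = 1920π cm²/s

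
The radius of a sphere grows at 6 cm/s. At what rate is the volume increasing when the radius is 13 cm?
4056π cm³/s

V = (4/3)πr³
dV/dt = dV/dr · dr/dt = 4πr² · 6
At r = 13: dV/dt = 4056π cm³/s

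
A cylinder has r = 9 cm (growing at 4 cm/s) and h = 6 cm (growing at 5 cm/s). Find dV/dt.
837π cm³/s

V = πr²h
dV/dt = 2πrh·dr/dt + πr²·dh/dt
= 2π(9)(6)(4) + π(9)²(5)
= 837π cm³/s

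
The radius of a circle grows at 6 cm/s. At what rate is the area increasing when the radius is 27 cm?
324π cm²/s

A = πr²
dA/dt = 2πr · dr/dt = 2π(27)(6) = 324π cm²/s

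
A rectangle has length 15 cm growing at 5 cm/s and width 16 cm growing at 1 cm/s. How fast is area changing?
95 cm²/s

A = lw
dA/dt = w·dl/dt + l·dw/dt = 16·5 + 15·1 = 95 cm²/s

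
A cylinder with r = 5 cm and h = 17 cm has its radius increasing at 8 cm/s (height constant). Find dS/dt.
432π cm²/s

S = 2πrh + 2πr² (lateral + bases)
dS/dt = (2πh + 4πr)·dr/dt = (2π·17 + 4π·5)·8
= 432π cm²/s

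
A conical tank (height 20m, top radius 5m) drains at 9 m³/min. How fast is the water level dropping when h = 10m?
36/(25π) ≈ 0.4584 m/min

r/h = 5/20, so r = (1/4)h
V = (1/3)πr²h = (1/3)π((1/4)h)²h = (1/48)πh³
dV/dh = (1/16)πh²
dh/dt = (dV/dt)/(dV/dh) = -9/((1/16)π·10²) = -36/(25π) m/min
The level is dropping at 36/(25π) ≈ 0.4584 m/min.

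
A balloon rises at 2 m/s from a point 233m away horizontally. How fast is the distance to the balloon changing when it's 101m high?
101√64490/32245 ≈ 0.7954 m/s

z² = 233² + y²
z = √(233² + 101²) = √64490
dz/dt = y/z · dy/dt = 101/√64490 · 2 = 101√64490/32245 ≈ 0.7954 m/s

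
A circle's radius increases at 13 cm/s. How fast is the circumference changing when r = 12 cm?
26π cm/s

C = 2πr
dC/dt = 2π · dr/dt = 2π · 13 = 26π cm/s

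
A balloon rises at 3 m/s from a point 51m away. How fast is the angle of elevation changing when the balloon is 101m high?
0.011951 rad/s

tan(θ) = y/51
sec²(θ) · dθ/dt = (1/51) · dy/dt
dθ/dt = cos²(θ)/51 · 3 = 51/(51² + 101²) · 3
dθ/dt = 0.011951 rad/s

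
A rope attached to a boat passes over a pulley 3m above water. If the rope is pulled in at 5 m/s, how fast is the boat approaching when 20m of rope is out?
100√391/391 ≈ 5.057 m/s

rope² = x² + 3²
x = √(20² - 3²) = √391
dx/dt = (rope/x) · d(rope)/dt = (20/√391) · (-5) = -100√391/391 m/s
The boat approaches at 100√391/391 ≈ 5.057 m/s.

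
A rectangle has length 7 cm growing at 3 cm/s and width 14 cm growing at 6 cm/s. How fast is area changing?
84 cm²/s

A = lw
dA/dt = w·dl/dt + l·dw/dt = 14·3 + 7·6 = 84 cm²/s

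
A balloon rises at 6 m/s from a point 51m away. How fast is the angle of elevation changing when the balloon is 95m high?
0.02632 rad/s

tan(θ) = y/51
sec²(θ) · dθ/dt = (1/51) · dy/dt
dθ/dt = cos²(θ)/51 · 6 = 51/(51² + 95²) · 6
dθ/dt = 0.02632 rad/s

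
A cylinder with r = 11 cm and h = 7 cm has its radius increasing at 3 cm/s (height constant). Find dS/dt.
174π cm²/s

S = 2πrh + 2πr² (lateral + bases)
dS/dt = (2πh + 4πr)·dr/dt = (2π·7 + 4π·11)·3
= 174π cm²/s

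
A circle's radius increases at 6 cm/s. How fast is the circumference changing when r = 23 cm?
12π cm/s

C = 2πr
dC/dt = 2π · dr/dt = 2π · 6 = 12π cm/s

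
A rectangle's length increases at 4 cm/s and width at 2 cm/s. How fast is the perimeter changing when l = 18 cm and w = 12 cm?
12 cm/s

P = 2(l + w)
dP/dt = 2(dl/dt + dw/dt) = 2(4 + 2) = 12 cm/s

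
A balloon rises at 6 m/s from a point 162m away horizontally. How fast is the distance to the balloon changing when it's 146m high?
219√11890/5945 ≈ 4.017 m/s

z² = 162² + y²
z = √(162² + 146²) = 2√11890
dz/dt = y/z · dy/dt = 146/(2√11890) · 6 = 219√11890/5945 ≈ 4.017 m/s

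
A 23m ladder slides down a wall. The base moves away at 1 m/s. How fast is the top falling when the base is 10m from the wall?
10√429/429 ≈ 0.4828 m/s

x² + y² = 23²
2x·dx/dt + 2y·dy/dt = 0
dy/dt = -x/y · dx/dt = -10/√429 · 1 = -10√429/429 m/s
The top is descending at 10√429/429 ≈ 0.4828 m/s.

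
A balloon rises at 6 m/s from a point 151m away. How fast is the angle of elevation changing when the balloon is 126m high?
0.023425 rad/s

tan(θ) = y/151
sec²(θ) · dθ/dt = (1/151) · dy/dt
dθ/dt = cos²(θ)/151 · 6 = 151/(151² + 126²) · 6
dθ/dt = 0.023425 rad/s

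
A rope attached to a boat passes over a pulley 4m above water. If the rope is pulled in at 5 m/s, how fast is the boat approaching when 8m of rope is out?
10√3/3 ≈ 5.774 m/s

rope² = x² + 4²
x = √(8² - 4²) = 4√3
dx/dt = (rope/x) · d(rope)/dt = (8/(4√3)) · (-5) = -10√3/3 m/s
The boat approaches at 10√3/3 ≈ 5.774 m/s.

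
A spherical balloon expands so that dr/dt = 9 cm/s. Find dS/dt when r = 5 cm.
360π cm²/s

S = 4πr²
dS/dt = dS/dr · dr/dt = 8πr · 9
At r = 5: dS/dt = 360π cm²/s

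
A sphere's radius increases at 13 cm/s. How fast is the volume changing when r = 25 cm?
32500π cm³/s

V = (4/3)πr³
dV/dt = dV/dr · dr/dt = 4πr² · 13
At r = 25: dV/dt = 32500π cm³/s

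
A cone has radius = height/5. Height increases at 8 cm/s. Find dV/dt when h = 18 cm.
2592π/25 cm³/s

V = (1/3)π(h/5)²h = πh³/75
dV/dt = πh²/25 · 8
At h = 18: dV/dt = 2592π/25 cm³/s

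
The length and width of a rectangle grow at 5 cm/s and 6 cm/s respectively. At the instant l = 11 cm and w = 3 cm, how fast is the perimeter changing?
22 cm/s

P = 2(l + w)
dP/dt = 2(dl/dt + dw/dt) = 2(5 + 6) = 22 cm/s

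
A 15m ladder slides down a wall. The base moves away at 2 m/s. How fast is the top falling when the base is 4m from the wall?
8√209/209 ≈ 0.5534 m/s

x² + y² = 15²
2x·dx/dt + 2y·dy/dt = 0
dy/dt = -x/y · dx/dt = -4/√209 · 2 = -8√209/209 m/s
The top is descending at 8√209/209 ≈ 0.5534 m/s.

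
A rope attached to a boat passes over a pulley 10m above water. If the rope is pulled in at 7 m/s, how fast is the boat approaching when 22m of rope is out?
77√6/24 ≈ 7.859 m/s

rope² = x² + 10²
x = √(22² - 10²) = 8√6
dx/dt = (rope/x) · d(rope)/dt = (22/(8√6)) · (-7) = -77√6/24 m/s
The boat approaches at 77√6/24 ≈ 7.859 m/s.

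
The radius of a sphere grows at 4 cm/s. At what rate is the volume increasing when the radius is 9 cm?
1296π cm³/s

V = (4/3)πr³
dV/dt = dV/dr · dr/dt = 4πr² · 4
At r = 9: dV/dt = 1296π cm³/s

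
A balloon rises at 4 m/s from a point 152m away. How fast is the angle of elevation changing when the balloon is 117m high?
0.016525 rad/s

tan(θ) = y/152
sec²(θ) · dθ/dt = (1/152) · dy/dt
dθ/dt = cos²(θ)/152 · 4 = 152/(152² + 117²) · 4
dθ/dt = 0.016525 rad/s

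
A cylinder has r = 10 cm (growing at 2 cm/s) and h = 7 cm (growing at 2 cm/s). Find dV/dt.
480π cm³/s

V = πr²h
dV/dt = 2πrh·dr/dt + πr²·dh/dt
= 2π(10)(7)(2) + π(10)²(2)
= 480π cm³/s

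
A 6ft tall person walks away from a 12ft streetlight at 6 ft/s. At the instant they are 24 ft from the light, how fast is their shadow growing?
6 ft/s

By similar triangles: 12/(x+s) = 6/s
Solving: s = 6x/6
ds/dt = 6/6 · dx/dt = 1 · 6 = 6 ft/s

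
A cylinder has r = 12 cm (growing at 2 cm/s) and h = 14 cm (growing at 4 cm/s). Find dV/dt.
1248π cm³/s

V = πr²h
dV/dt = 2πrh·dr/dt + πr²·dh/dt
= 2π(12)(14)(2) + π(12)²(4)
= 1248π cm³/s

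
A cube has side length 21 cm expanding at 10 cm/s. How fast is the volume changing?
13230 cm³/s

V = s³
dV/dt = 3s² · ds/dt = 3·21²·10 = 13230 cm³/s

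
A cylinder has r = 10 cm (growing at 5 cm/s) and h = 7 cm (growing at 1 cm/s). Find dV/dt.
800π cm³/s

V = πr²h
dV/dt = 2πrh·dr/dt + πr²·dh/dt
= 2π(10)(7)(5) + π(10)²(1)
= 800π cm³/s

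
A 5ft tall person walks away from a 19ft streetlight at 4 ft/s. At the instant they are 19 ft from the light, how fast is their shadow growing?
10/7 ft/s

By similar triangles: 19/(x+s) = 5/s
Solving: s = 5x/14
ds/dt = 5/14 · dx/dt = 5/14 · 4 = 10/7 ft/s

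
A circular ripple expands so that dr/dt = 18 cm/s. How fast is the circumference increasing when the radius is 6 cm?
36π cm/s

C = 2πr
dC/dt = 2π · dr/dt = 2π · 18 = 36π cm/s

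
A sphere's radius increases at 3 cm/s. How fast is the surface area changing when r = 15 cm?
360π cm²/s

S = 4πr²
dS/dt = dS/dr · dr/dt = 8πr · 3
At r = 15: dS/dt = 360π cm²/s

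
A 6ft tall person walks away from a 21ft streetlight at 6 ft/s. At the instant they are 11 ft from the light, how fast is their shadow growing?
12/5 ft/s

By similar triangles: 21/(x+s) = 6/s
Solving: s = 6x/15
ds/dt = 6/15 · dx/dt = 2/5 · 6 = 12/5 ft/s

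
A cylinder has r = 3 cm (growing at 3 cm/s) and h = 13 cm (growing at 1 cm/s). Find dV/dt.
243π cm³/s

V = πr²h
dV/dt = 2πrh·dr/dt + πr²·dh/dt
= 2π(3)(13)(3) + π(3)²(1)
= 243π cm³/s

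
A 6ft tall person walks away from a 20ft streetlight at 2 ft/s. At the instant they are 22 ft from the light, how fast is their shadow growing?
6/7 ft/s

By similar triangles: 20/(x+s) = 6/s
Solving: s = 6x/14
ds/dt = 6/14 · dx/dt = 3/7 · 2 = 6/7 ft/s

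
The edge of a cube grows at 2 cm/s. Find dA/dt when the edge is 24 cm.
576 cm²/s

A = 6s²
dA/dt = 12s · ds/dt = 12·24·2 = 576 cm²/s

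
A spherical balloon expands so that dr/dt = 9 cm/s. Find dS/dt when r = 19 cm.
1368π cm²/s

S = 4πr²
dS/dt = dS/dr · dr/dt = 8πr · 9
At r = 19: dS/dt = 1368π cm²/s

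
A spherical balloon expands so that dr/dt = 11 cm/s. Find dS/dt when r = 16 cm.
1408π cm²/s

S = 4πr²
dS/dt = dS/dr · dr/dt = 8πr · 11
At r = 16: dS/dt = 1408π cm²/s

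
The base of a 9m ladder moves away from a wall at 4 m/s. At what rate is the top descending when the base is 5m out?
5√14/7 ≈ 2.673 m/s

x² + y² = 9²
2x·dx/dt + 2y·dy/dt = 0
dy/dt = -x/y · dx/dt = -5/(2√14) · 4 = -5√14/7 m/s
The top is descending at 5√14/7 ≈ 2.673 m/s.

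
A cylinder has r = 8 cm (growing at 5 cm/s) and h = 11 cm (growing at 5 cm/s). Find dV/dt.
1200π cm³/s

V = πr²h
dV/dt = 2πrh·dr/dt + πr²·dh/dt
= 2π(8)(11)(5) + π(8)²(5)
= 1200π cm³/s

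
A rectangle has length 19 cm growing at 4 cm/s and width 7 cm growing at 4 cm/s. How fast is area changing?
104 cm²/s

A = lw
dA/dt = w·dl/dt + l·dw/dt = 7·4 + 19·4 = 104 cm²/s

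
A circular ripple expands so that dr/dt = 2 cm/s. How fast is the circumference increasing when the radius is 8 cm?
4π cm/s

C = 2πr
dC/dt = 2π · dr/dt = 2π · 2 = 4π cm/s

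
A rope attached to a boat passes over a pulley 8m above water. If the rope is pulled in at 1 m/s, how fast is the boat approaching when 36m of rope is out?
9√77/77 ≈ 1.026 m/s

rope² = x² + 8²
x = √(36² - 8²) = 4√77
dx/dt = (rope/x) · d(rope)/dt = (36/(4√77)) · (-1) = -9√77/77 m/s
The boat approaches at 9√77/77 ≈ 1.026 m/s.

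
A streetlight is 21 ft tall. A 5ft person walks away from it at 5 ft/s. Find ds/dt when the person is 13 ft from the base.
25/16 ft/s

By similar triangles: 21/(x+s) = 5/s
Solving: s = 5x/16
ds/dt = 5/16 · dx/dt = 5/16 · 5 = 25/16 ft/s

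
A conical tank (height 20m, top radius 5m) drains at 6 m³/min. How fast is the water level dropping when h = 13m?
96/(169π) ≈ 0.1808 m/min

r/h = 5/20, so r = (1/4)h
V = (1/3)πr²h = (1/3)π((1/4)h)²h = (1/48)πh³
dV/dh = (1/16)πh²
dh/dt = (dV/dt)/(dV/dh) = -6/((1/16)π·13²) = -96/(169π) m/min
The level is dropping at 96/(169π) ≈ 0.1808 m/min.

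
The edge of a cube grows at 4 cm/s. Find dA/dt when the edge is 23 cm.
1104 cm²/s

A = 6s²
dA/dt = 12s · ds/dt = 12·23·4 = 1104 cm²/s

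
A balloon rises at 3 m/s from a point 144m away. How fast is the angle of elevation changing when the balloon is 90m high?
0.014981 rad/s

tan(θ) = y/144
sec²(θ) · dθ/dt = (1/144) · dy/dt
dθ/dt = cos²(θ)/144 · 3 = 144/(144² + 90²) · 3
dθ/dt = 0.014981 rad/s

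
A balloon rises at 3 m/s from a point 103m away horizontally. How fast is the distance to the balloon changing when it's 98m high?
294√20213/20213 ≈ 2.068 m/s

z² = 103² + y²
z = √(103² + 98²) = √20213
dz/dt = y/z · dy/dt = 98/√20213 · 3 = 294√20213/20213 ≈ 2.068 m/s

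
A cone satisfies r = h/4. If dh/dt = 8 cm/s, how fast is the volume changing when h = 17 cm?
289π/2 cm³/s

V = (1/3)π(h/4)²h = πh³/48
dV/dt = πh²/16 · 8
At h = 17: dV/dt = 289π/2 cm³/s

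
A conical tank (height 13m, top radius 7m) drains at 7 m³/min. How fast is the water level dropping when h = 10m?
169/(700π) ≈ 0.07685 m/min

r/h = 7/13, so r = (7/13)h
V = (1/3)πr²h = (1/3)π((7/13)h)²h = (49/507)πh³
dV/dh = (49/169)πh²
dh/dt = (dV/dt)/(dV/dh) = -7/((49/169)π·10²) = -169/(700π) m/min
The level is dropping at 169/(700π) ≈ 0.07685 m/min.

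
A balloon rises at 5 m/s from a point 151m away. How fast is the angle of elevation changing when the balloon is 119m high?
0.020426 rad/s

tan(θ) = y/151
sec²(θ) · dθ/dt = (1/151) · dy/dt
dθ/dt = cos²(θ)/151 · 5 = 151/(151² + 119²) · 5
dθ/dt = 0.020426 rad/s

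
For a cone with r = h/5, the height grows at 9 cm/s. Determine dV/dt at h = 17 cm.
2601π/25 cm³/s

V = (1/3)π(h/5)²h = πh³/75
dV/dt = πh²/25 · 9
At h = 17: dV/dt = 2601π/25 cm³/s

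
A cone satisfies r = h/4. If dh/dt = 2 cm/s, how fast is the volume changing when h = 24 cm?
72π cm³/s

V = (1/3)π(h/4)²h = πh³/48
dV/dt = πh²/16 · 2
At h = 24: dV/dt = 72π cm³/s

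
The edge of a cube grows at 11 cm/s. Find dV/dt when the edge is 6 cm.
1188 cm³/s

V = s³
dV/dt = 3s² · ds/dt = 3·6²·11 = 1188 cm³/s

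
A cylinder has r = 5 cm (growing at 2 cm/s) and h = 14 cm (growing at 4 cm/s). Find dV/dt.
380π cm³/s

V = πr²h
dV/dt = 2πrh·dr/dt + πr²·dh/dt
= 2π(5)(14)(2) + π(5)²(4)
= 380π cm³/s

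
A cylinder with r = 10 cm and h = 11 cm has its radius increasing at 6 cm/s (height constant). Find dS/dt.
372π cm²/s

S = 2πrh + 2πr² (lateral + bases)
dS/dt = (2πh + 4πr)·dr/dt = (2π·11 + 4π·10)·6
= 372π cm²/s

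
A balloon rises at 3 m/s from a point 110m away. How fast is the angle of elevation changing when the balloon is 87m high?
0.016778 rad/s

tan(θ) = y/110
sec²(θ) · dθ/dt = (1/110) · dy/dt
dθ/dt = cos²(θ)/110 · 3 = 110/(110² + 87²) · 3
dθ/dt = 0.016778 rad/s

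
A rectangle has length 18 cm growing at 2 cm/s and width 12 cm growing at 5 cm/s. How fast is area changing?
114 cm²/s

A = lw
dA/dt = w·dl/dt + l·dw/dt = 12·2 + 18·5 = 114 cm²/s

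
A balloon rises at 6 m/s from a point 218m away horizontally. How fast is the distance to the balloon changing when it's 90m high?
135√13906/6953 ≈ 2.29 m/s

z² = 218² + y²
z = √(218² + 90²) = 2√13906
dz/dt = y/z · dy/dt = 90/(2√13906) · 6 = 135√13906/6953 ≈ 2.29 m/s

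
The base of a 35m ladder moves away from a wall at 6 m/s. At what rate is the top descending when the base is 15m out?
9√10/10 ≈ 2.846 m/s

x² + y² = 35²
2x·dx/dt + 2y·dy/dt = 0
dy/dt = -x/y · dx/dt = -15/(10√10) · 6 = -9√10/10 m/s
The top is descending at 9√10/10 ≈ 2.846 m/s.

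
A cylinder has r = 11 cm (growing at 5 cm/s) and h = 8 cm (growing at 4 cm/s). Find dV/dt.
1364π cm³/s

V = πr²h
dV/dt = 2πrh·dr/dt + πr²·dh/dt
= 2π(11)(8)(5) + π(11)²(4)
= 1364π cm³/s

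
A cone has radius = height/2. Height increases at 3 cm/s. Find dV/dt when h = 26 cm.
507π cm³/s

V = (1/3)π(h/2)²h = πh³/12
dV/dt = πh²/4 · 3
At h = 26: dV/dt = 507π cm³/s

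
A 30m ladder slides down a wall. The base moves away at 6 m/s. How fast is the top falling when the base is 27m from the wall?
54√19/19 ≈ 12.39 m/s

x² + y² = 30²
2x·dx/dt + 2y·dy/dt = 0
dy/dt = -x/y · dx/dt = -27/(3√19) · 6 = -54√19/19 m/s
The top is descending at 54√19/19 ≈ 12.39 m/s.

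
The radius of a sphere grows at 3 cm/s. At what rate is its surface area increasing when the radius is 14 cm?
336π cm²/s

S = 4πr²
dS/dt = dS/dr · dr/dt = 8πr · 3
At r = 14: dS/dt = 336π cm²/s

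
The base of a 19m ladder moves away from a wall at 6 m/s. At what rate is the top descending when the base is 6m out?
36√13/65 ≈ 1.997 m/s

x² + y² = 19²
2x·dx/dt + 2y·dy/dt = 0
dy/dt = -x/y · dx/dt = -6/(5√13) · 6 = -36√13/65 m/s
The top is descending at 36√13/65 ≈ 1.997 m/s.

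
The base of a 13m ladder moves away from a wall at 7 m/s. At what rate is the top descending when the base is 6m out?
6√133/19 ≈ 3.642 m/s

x² + y² = 13²
2x·dx/dt + 2y·dy/dt = 0
dy/dt = -x/y · dx/dt = -6/√133 · 7 = -6√133/19 m/s
The top is descending at 6√133/19 ≈ 3.642 m/s.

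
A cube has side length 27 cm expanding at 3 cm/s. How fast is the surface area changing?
972 cm²/s

A = 6s²
dA/dt = 12s · ds/dt = 12·27·3 = 972 cm²/s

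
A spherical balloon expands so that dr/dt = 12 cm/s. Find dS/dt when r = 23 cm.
2208π cm²/s

S = 4πr²
dS/dt = dS/dr · dr/dt = 8πr · 12
At r = 23: dS/dt = 2208π cm²/s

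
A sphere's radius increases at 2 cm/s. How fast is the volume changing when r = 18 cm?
2592π cm³/s

V = (4/3)πr³
dV/dt = dV/dr · dr/dt = 4πr² · 2
At r = 18: dV/dt = 2592π cm³/s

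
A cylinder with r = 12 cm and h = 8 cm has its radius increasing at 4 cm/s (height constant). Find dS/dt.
256π cm²/s

S = 2πrh + 2πr² (lateral + bases)
dS/dt = (2πh + 4πr)·dr/dt = (2π·8 + 4π·12)·4
= 256π cm²/s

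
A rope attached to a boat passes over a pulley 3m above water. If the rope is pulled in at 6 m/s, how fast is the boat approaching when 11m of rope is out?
33√7/14 ≈ 6.236 m/s

rope² = x² + 3²
x = √(11² - 3²) = 4√7
dx/dt = (rope/x) · d(rope)/dt = (11/(4√7)) · (-6) = -33√7/14 m/s
The boat approaches at 33√7/14 ≈ 6.236 m/s.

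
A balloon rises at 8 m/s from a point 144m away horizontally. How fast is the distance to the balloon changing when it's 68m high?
136√1585/1585 ≈ 3.416 m/s

z² = 144² + y²
z = √(144² + 68²) = 4√1585
dz/dt = y/z · dy/dt = 68/(4√1585) · 8 = 136√1585/1585 ≈ 3.416 m/s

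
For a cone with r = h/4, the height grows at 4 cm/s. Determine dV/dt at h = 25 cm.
625π/4 cm³/s

V = (1/3)π(h/4)²h = πh³/48
dV/dt = πh²/16 · 4
At h = 25: dV/dt = 625π/4 cm³/s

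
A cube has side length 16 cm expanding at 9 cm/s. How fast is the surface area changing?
1728 cm²/s

A = 6s²
dA/dt = 12s · ds/dt = 12·16·9 = 1728 cm²/s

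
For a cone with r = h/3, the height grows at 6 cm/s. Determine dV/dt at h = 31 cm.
1922π/3 cm³/s

V = (1/3)π(h/3)²h = πh³/27
dV/dt = πh²/9 · 6
At h = 31: dV/dt = 1922π/3 cm³/s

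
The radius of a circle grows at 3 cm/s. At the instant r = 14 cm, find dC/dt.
6π cm/s

C = 2πr
dC/dt = 2π · dr/dt = 2π · 3 = 6π cm/s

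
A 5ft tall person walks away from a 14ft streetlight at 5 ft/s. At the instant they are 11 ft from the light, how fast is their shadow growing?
25/9 ft/s

By similar triangles: 14/(x+s) = 5/s
Solving: s = 5x/9
ds/dt = 5/9 · dx/dt = 5/9 · 5 = 25/9 ft/s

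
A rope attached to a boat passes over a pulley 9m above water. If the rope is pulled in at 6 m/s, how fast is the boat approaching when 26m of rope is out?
156√595/595 ≈ 6.395 m/s

rope² = x² + 9²
x = √(26² - 9²) = √595
dx/dt = (rope/x) · d(rope)/dt = (26/√595) · (-6) = -156√595/595 m/s
The boat approaches at 156√595/595 ≈ 6.395 m/s.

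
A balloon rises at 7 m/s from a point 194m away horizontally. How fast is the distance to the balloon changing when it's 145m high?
1015√58661/58661 ≈ 4.191 m/s

z² = 194² + y²
z = √(194² + 145²) = √58661
dz/dt = y/z · dy/dt = 145/√58661 · 7 = 1015√58661/58661 ≈ 4.191 m/s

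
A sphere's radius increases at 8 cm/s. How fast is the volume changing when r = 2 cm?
128π cm³/s

V = (4/3)πr³
dV/dt = dV/dr · dr/dt = 4πr² · 8
At r = 2: dV/dt = 128π cm³/s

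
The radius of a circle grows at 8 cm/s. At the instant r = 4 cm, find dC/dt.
16π cm/s

C = 2πr
dC/dt = 2π · dr/dt = 2π · 8 = 16π cm/s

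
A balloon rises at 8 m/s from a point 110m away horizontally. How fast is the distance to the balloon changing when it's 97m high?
776√21509/21509 ≈ 5.291 m/s

z² = 110² + y²
z = √(110² + 97²) = √21509
dz/dt = y/z · dy/dt = 97/√21509 · 8 = 776√21509/21509 ≈ 5.291 m/s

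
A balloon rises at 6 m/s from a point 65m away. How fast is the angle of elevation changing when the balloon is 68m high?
0.044073 rad/s

tan(θ) = y/65
sec²(θ) · dθ/dt = (1/65) · dy/dt
dθ/dt = cos²(θ)/65 · 6 = 65/(65² + 68²) · 6
dθ/dt = 0.044073 rad/s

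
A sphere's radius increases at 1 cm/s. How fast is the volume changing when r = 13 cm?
676π cm³/s

V = (4/3)πr³
dV/dt = dV/dr · dr/dt = 4πr² · 1
At r = 13: dV/dt = 676π cm³/s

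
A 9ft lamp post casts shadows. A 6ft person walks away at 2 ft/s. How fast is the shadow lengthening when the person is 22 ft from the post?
4 ft/s

By similar triangles: 9/(x+s) = 6/s
Solving: s = 6x/3
ds/dt = 6/3 · dx/dt = 2 · 2 = 4 ft/s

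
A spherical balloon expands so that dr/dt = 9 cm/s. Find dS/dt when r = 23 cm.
1656π cm²/s

S = 4πr²
dS/dt = dS/dr · dr/dt = 8πr · 9
At r = 23: dS/dt = 1656π cm²/s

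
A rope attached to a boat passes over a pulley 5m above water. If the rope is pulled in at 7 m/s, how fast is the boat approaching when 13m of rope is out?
91/12 ≈ 7.583 m/s

rope² = x² + 5²
x = √(13² - 5²) = 12
dx/dt = (rope/x) · d(rope)/dt = (13/12) · (-7) = -91/12 m/s
The boat approaches at 91/12 ≈ 7.583 m/s.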